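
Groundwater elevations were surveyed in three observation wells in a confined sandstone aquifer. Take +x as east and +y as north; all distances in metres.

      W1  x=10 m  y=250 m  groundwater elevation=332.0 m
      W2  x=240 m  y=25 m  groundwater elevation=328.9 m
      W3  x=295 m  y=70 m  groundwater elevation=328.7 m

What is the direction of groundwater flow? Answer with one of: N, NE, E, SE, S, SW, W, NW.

Taking W1 as reference: W2−W1 = (230, -225, -3.1); W3−W1 = (285, -180, -3.3).
Determinant of the coordinate differences = 230·(-180) − 285·(-225) = 22725.
∂h/∂x = [(-3.1)·(-180) − (-3.3)·(-225)] / 22725 = -0.008119
∂h/∂y = [230·(-3.3) − 285·(-3.1)] / 22725 = +0.005479
Flow = −∇h = (+0.008119 east, -0.005479 north), which points southeast.

SE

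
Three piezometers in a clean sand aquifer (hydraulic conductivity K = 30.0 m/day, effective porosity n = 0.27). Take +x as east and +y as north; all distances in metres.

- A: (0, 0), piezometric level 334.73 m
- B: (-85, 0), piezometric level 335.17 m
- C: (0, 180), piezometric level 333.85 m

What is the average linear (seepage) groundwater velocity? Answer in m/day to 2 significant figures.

0.79 m/day

∂h/∂x = (335.17 − 334.73) / (-85 − 0) = -0.005176
∂h/∂y = (333.85 − 334.73) / (180 − 0) = -0.004889
|∇h| = √(-0.005176² + -0.004889²) = 0.00712
Seepage velocity v = K·i/n = 30.0 × 0.00712 / 0.27 = 0.7911 m/day.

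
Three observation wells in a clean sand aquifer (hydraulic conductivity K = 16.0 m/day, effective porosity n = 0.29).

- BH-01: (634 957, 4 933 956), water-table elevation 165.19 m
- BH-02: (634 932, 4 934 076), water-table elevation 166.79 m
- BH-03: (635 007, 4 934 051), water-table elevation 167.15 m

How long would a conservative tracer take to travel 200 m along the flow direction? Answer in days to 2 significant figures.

Three-point gradient (reference BH-01): Δ to BH-02 = (-25, 120, +1.60), Δ to BH-03 = (50, 95, +1.96).
∂h/∂x = +0.009934, ∂h/∂y = +0.01540 (det = -8375).
|∇h| = √(0.009934² + 0.01540²) = 0.01833
Seepage velocity v = K·i/n = 16.0 × 0.01833 / 0.29 = 1.011 m/day.
t = 200 / 1.011 = 197.8 days.

200 days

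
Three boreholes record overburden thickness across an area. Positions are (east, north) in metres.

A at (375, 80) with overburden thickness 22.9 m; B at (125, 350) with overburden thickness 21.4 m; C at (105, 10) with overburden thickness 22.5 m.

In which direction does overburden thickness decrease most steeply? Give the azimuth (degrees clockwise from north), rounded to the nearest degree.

325°

Taking A as reference: B−A = (-250, 270, -1.5); C−A = (-270, -70, -0.4).
Solve a·Δx + b·Δy = Δd: det = (-250)·(-70) − (-270)·270 = 90400.
∂d/∂x = [(-1.5)·(-70) − (-0.4)·270] / 90400 = +0.002356
∂d/∂y = [(-250)·(-0.4) − (-270)·(-1.5)] / 90400 = -0.003374
Steepest decrease is along −∇f: components (-0.002356 E, +0.003374 N).
Azimuth = atan2(-0.002356, +0.003374) = 325.1° ≈ 325°.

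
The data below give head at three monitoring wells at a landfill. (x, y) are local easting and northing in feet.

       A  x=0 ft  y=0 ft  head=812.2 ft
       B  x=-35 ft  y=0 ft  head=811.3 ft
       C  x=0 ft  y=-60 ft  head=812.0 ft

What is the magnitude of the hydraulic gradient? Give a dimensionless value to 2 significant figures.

0.026

∂h/∂x = (811.3 − 812.2) / (-35 − 0) = +0.02571
∂h/∂y = (812.0 − 812.2) / (-60 − 0) = +0.003333
|∇h| = √(0.02571² + 0.003333²) = 0.02593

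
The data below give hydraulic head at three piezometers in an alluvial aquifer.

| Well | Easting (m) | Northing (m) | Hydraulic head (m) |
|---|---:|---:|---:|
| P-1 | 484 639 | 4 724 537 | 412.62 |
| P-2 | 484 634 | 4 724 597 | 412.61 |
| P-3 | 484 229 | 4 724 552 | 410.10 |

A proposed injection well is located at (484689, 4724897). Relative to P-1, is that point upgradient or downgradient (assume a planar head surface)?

upgradient

With h = a·x + b·y + c and P-1 as origin, the differences give:
  (-5)·a + 60·b = -0.01
  (-410)·a + 15·b = -2.52
Eliminate b (×15 and ×60, subtract): 24525·a = 151.050 → a = ∂h/∂x = +0.006159
Back-substitute: b = ∂h/∂y = +0.0003466.
Head at (484689, 4724897) = 412.62 + (+0.006159)·(50) + (+0.0003466)·(360) = 413.05 m.
That is higher than the 412.62 m at P-1, so the point is upgradient.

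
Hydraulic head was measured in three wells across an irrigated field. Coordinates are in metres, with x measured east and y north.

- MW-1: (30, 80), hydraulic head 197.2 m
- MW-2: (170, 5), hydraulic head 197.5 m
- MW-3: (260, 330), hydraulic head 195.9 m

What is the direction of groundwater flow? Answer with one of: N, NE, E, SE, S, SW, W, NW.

With h = a·x + b·y + c and MW-1 as origin, the differences give:
  140·a + (-75)·b = +0.3
  230·a + 250·b = -1.3
Eliminate b (×250 and ×(-75), subtract): 52250·a = -22.50 → a = ∂h/∂x = -0.0004306
Back-substitute: b = ∂h/∂y = -0.004804.
Flow = −∇h = (+0.0004306 east, +0.004804 north), which points north.

N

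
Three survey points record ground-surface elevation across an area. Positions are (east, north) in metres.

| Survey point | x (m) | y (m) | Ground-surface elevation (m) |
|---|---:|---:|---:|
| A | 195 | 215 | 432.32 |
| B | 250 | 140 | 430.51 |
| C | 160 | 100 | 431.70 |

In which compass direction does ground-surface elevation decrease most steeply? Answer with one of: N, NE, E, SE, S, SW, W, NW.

SE

Differences from A: to B (Δx, Δy, Δh) = (55, -75, -1.81); to C = (-35, -115, -0.62).
Solve a·Δx + b·Δy = Δz: det = 55·(-115) − (-35)·(-75) = -8950.
∂z/∂x = [(-1.81)·(-115) − (-0.62)·(-75)] / -8950 = -0.01806
∂z/∂y = [55·(-0.62) − (-35)·(-1.81)] / -8950 = +0.01089
Steepest decrease is along −∇f = (+0.01806 E, -0.01089 N) → southeast.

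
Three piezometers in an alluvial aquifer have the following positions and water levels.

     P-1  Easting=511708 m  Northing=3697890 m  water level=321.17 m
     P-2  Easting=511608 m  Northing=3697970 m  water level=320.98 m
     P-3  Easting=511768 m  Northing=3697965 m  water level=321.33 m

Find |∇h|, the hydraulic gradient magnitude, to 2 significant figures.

0.0022

With h = a·x + b·y + c and P-1 as origin, the differences give:
  (-100)·a + 80·b = -0.19
  60·a + 75·b = +0.16
Eliminate b (×75 and ×80, subtract): -12300·a = -27.050 → a = ∂h/∂x = +0.002199
Back-substitute: b = ∂h/∂y = +0.0003740.
|∇h| = √(0.002199² + 0.0003740²) = 0.002231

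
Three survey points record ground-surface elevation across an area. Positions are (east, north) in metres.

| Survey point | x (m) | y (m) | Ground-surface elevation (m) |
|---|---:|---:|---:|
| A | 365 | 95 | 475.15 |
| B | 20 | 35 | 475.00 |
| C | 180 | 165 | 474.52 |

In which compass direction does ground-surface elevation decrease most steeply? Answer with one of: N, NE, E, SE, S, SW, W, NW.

N

With z = a·x + b·y + c and A as origin, the differences give:
  (-345)·a + (-60)·b = -0.15
  (-185)·a + 70·b = -0.63
Eliminate b (×70 and ×(-60), subtract): -35250·a = -48.300 → a = ∂z/∂x = +0.001370
Back-substitute: b = ∂z/∂y = -0.005379.
Steepest decrease is along −∇f = (-0.001370 E, +0.005379 N) → north.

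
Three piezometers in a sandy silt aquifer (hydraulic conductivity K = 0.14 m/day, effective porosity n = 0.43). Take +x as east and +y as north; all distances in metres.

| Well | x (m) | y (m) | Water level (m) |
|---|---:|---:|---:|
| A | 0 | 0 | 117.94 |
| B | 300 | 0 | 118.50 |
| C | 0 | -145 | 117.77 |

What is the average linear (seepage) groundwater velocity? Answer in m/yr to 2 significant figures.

∂h/∂x = (118.50 − 117.94) / (300 − 0) = +0.001867
∂h/∂y = (117.77 − 117.94) / (-145 − 0) = +0.001172
|∇h| = √(0.001867² + 0.001172²) = 0.002204
Seepage velocity v = K·i/n = 0.14 × 0.002204 / 0.43 = 0.0007176 m/day = 0.2621 m/yr.

0.26 m/yr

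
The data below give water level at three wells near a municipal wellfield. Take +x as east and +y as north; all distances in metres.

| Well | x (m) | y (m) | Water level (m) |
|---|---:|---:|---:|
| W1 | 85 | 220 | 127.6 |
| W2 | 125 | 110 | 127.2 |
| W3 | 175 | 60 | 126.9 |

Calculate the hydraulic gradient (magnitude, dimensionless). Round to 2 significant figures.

Taking W1 as reference: W2−W1 = (40, -110, -0.4); W3−W1 = (90, -160, -0.7).
Determinant of the coordinate differences = 40·(-160) − 90·(-110) = 3500.
∂h/∂x = [(-0.4)·(-160) − (-0.7)·(-110)] / 3500 = -0.003714
∂h/∂y = [40·(-0.7) − 90·(-0.4)] / 3500 = +0.002286
|∇h| = √(-0.003714² + 0.002286²) = 0.004361

0.0044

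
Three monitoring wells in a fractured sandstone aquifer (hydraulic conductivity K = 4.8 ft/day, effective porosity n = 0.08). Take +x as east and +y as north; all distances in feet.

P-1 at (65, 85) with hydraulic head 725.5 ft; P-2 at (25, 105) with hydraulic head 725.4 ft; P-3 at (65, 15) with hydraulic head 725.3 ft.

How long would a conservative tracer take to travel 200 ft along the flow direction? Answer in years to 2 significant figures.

1.9 years

Taking P-1 as reference: P-2−P-1 = (-40, 20, -0.1); P-3−P-1 = (0, -70, -0.2).
Determinant of the coordinate differences = (-40)·(-70) − 0·20 = 2800.
∂h/∂x = [(-0.1)·(-70) − (-0.2)·20] / 2800 = +0.003929
∂h/∂y = [(-40)·(-0.2) − 0·(-0.1)] / 2800 = +0.002857
|∇h| = √(0.003929² + 0.002857²) = 0.004858
Seepage velocity v = K·i/n = 4.8 × 0.004858 / 0.08 = 0.2915 ft/day.
t = 200 / 0.2915 = 686.1 days = 1.88 years.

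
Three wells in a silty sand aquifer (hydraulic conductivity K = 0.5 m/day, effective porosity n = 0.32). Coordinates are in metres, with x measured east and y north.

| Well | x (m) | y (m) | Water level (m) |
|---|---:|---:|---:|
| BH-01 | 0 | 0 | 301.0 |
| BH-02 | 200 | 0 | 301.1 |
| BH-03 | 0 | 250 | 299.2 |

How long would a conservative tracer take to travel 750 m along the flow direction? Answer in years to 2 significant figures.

180 years

∂h/∂x = (301.1 − 301.0) / (200 − 0) = +0.0005000
∂h/∂y = (299.2 − 301.0) / (250 − 0) = -0.007200
|∇h| = √(0.0005000² + -0.007200²) = 0.007217
Seepage velocity v = K·i/n = 0.5 × 0.007217 / 0.32 = 0.01128 m/day.
t = 750 / 0.01128 = 6.649e+04 days = 182 years.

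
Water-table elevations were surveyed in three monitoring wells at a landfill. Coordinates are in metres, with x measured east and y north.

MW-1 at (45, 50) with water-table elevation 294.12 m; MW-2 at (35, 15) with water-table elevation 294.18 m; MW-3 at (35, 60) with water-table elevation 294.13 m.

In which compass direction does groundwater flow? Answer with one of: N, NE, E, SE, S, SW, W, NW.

NE

Differences from MW-1: to MW-2 (Δx, Δy, Δh) = (-10, -35, +0.06); to MW-3 = (-10, 10, +0.01).
Determinant of the coordinate differences = (-10)·10 − (-10)·(-35) = -450.
∂h/∂x = [(+0.06)·10 − (+0.01)·(-35)] / -450 = -0.002111
∂h/∂y = [(-10)·(+0.01) − (-10)·(+0.06)] / -450 = -0.001111
Flow = −∇h = (+0.002111 east, +0.001111 north), which points northeast.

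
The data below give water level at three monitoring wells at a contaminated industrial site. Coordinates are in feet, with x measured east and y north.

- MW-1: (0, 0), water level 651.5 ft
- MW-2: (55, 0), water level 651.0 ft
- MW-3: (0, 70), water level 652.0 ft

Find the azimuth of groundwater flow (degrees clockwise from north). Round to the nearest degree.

128°

∂h/∂x = (651.0 − 651.5) / (55 − 0) = -0.009091
∂h/∂y = (652.0 − 651.5) / (70 − 0) = +0.007143
Flow direction (−∇h) has components (+0.009091 E, -0.007143 N).
Azimuth = atan2(E, N) = atan2(+0.009091, -0.007143) = 128.2° ≈ 128°.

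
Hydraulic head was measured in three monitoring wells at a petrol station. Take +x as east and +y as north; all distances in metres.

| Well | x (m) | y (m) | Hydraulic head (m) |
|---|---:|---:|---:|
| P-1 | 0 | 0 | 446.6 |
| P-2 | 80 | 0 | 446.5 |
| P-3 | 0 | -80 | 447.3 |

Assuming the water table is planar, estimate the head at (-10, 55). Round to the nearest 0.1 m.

∂h/∂x = (446.5 − 446.6) / (80 − 0) = -0.001250
∂h/∂y = (447.3 − 446.6) / (-80 − 0) = -0.008750
h(-10, 55) = 446.6 + (-0.001250)·(-10) + (-0.008750)·(55) = 446.6 +0.013 -0.481 = 446.131 m.

446.1 m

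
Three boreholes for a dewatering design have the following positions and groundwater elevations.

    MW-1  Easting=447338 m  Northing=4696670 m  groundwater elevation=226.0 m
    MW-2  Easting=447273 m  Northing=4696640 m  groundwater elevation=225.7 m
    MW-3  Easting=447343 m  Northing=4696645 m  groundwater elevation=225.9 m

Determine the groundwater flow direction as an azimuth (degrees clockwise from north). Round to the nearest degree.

209°

With h = a·x + b·y + c and MW-1 as origin, the differences give:
  (-65)·a + (-30)·b = -0.3
  5·a + (-25)·b = -0.1
Eliminate b (×(-25) and ×(-30), subtract): 1775·a = 4.50 → a = ∂h/∂x = +0.002535
Back-substitute: b = ∂h/∂y = +0.004507.
Flow direction (−∇h) has components (-0.002535 E, -0.004507 N).
Azimuth = atan2(E, N) = atan2(-0.002535, -0.004507) = 209.4° ≈ 209°.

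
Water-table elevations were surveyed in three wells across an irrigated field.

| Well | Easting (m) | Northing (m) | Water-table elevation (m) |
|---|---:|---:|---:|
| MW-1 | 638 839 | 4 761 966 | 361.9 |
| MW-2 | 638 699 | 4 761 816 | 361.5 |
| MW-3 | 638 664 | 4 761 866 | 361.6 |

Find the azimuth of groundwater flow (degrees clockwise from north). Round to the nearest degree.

190°

Differences from MW-1: to MW-2 (Δx, Δy, Δh) = (-140, -150, -0.4); to MW-3 = (-175, -100, -0.3).
Solve a·Δx + b·Δy = Δh: det = (-140)·(-100) − (-175)·(-150) = -12250.
∂h/∂x = [(-0.4)·(-100) − (-0.3)·(-150)] / -12250 = +0.0004082
∂h/∂y = [(-140)·(-0.3) − (-175)·(-0.4)] / -12250 = +0.002286
Flow direction (−∇h) has components (-0.0004082 E, -0.002286 N).
Azimuth = atan2(E, N) = atan2(-0.0004082, -0.002286) = 190.1° ≈ 190°.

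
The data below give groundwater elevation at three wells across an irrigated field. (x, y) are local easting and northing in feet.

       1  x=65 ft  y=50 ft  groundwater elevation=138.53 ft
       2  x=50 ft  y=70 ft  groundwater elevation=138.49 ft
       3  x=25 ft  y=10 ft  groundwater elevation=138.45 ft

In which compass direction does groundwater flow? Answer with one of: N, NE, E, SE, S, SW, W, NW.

W

With h = a·x + b·y + c and 1 as origin, the differences give:
  (-15)·a + 20·b = -0.04
  (-40)·a + (-40)·b = -0.08
Eliminate b (×(-40) and ×20, subtract): 1400·a = 3.200 → a = ∂h/∂x = +0.002286
Back-substitute: b = ∂h/∂y = -0.0002857.
Flow = −∇h = (-0.002286 east, +0.0002857 north), which points west.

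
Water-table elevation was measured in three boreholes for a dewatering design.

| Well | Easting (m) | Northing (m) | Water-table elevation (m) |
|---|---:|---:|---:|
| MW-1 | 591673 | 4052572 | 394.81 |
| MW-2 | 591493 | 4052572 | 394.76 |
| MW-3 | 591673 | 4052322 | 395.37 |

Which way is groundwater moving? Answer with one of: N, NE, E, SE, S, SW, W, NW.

N

∂h/∂x = (394.76 − 394.81) / (591493 − 591673) = +0.0002778
∂h/∂y = (395.37 − 394.81) / (4052322 − 4052572) = -0.002240
Flow = −∇h = (-0.0002778 east, +0.002240 north), which points north.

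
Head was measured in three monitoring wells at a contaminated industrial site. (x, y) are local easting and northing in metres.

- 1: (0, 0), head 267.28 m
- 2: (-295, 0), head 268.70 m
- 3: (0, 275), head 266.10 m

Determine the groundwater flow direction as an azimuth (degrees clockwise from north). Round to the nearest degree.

048°

∂h/∂x = (268.70 − 267.28) / (-295 − 0) = -0.004814
∂h/∂y = (266.10 − 267.28) / (275 − 0) = -0.004291
Flow direction (−∇h) has components (+0.004814 E, +0.004291 N).
Azimuth = atan2(E, N) = atan2(+0.004814, +0.004291) = 48.3° ≈ 048°.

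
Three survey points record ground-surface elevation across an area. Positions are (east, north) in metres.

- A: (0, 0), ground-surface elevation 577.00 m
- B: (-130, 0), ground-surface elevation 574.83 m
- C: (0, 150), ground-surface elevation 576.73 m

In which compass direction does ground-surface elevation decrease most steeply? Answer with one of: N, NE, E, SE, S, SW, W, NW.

∂z/∂x = (574.83 − 577.00) / (-130 − 0) = +0.01669
∂z/∂y = (576.73 − 577.00) / (150 − 0) = -0.001800
Steepest decrease is along −∇f = (-0.01669 E, +0.001800 N) → west.

W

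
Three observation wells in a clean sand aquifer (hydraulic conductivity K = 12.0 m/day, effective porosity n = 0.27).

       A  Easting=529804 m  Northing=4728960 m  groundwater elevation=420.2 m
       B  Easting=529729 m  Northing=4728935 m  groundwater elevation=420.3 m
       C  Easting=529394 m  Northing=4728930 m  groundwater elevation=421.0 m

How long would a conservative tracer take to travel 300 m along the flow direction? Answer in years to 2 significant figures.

5.8 years

With h = a·x + b·y + c and A as origin, the differences give:
  (-75)·a + (-25)·b = +0.1
  (-410)·a + (-30)·b = +0.8
Eliminate b (×(-30) and ×(-25), subtract): -8000·a = 17.00 → a = ∂h/∂x = -0.002125
Back-substitute: b = ∂h/∂y = +0.002375.
|∇h| = √(-0.002125² + 0.002375²) = 0.003187
Seepage velocity v = K·i/n = 12.0 × 0.003187 / 0.27 = 0.1416 m/day.
t = 300 / 0.1416 = 2119 days = 5.8 years.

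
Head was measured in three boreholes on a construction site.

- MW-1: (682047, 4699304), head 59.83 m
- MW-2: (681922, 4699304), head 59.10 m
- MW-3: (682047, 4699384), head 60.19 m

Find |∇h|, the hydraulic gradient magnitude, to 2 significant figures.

0.0074

∂h/∂x = (59.10 − 59.83) / (681922 − 682047) = +0.005840
∂h/∂y = (60.19 − 59.83) / (4699384 − 4699304) = +0.004500
|∇h| = √(0.005840² + 0.004500²) = 0.007373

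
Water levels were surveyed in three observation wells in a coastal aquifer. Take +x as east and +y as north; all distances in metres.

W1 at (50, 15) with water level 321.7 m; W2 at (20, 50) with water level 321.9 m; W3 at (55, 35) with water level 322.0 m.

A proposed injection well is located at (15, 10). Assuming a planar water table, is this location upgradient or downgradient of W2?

downgradient

With h = a·x + b·y + c and W1 as origin, the differences give:
  (-30)·a + 35·b = +0.2
  5·a + 20·b = +0.3
Eliminate b (×20 and ×35, subtract): -775·a = -6.50 → a = ∂h/∂x = +0.008387
Back-substitute: b = ∂h/∂y = +0.01290.
Head at (15, 10) = 321.7 + (+0.008387)·(-35) + (+0.01290)·(-5) = 321.34 m.
That is lower than the 321.9 m at W2, so the point is downgradient.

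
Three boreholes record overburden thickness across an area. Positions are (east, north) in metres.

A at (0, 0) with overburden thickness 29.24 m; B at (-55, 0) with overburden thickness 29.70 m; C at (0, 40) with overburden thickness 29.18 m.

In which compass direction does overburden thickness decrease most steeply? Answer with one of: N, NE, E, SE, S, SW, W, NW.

E

∂d/∂x = (29.70 − 29.24) / (-55 − 0) = -0.008364
∂d/∂y = (29.18 − 29.24) / (40 − 0) = -0.001500
Steepest decrease is along −∇f = (+0.008364 E, +0.001500 N) → east.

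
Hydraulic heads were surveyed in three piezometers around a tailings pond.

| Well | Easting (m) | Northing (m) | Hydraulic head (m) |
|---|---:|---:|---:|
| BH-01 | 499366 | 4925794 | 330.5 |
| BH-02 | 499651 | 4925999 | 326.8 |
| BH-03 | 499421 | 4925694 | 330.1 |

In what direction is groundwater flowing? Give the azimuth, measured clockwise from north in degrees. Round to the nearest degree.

Taking BH-01 as reference: BH-02−BH-01 = (285, 205, -3.7); BH-03−BH-01 = (55, -100, -0.4).
Solve a·Δx + b·Δy = Δh: det = 285·(-100) − 55·205 = -39775.
∂h/∂x = [(-3.7)·(-100) − (-0.4)·205] / -39775 = -0.01136
∂h/∂y = [285·(-0.4) − 55·(-3.7)] / -39775 = -0.002250
Flow direction (−∇h) has components (+0.01136 E, +0.002250 N).
Azimuth = atan2(E, N) = atan2(+0.01136, +0.002250) = 78.8° ≈ 079°.

079°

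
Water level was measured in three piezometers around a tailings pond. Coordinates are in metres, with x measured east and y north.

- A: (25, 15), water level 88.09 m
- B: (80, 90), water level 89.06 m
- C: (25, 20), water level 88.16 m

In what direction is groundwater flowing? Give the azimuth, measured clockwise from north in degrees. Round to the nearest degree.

174°

With h = a·x + b·y + c and A as origin, the differences give:
  55·a + 75·b = +0.97
  0·a + 5·b = +0.07
Eliminate b (×5 and ×75, subtract): 275·a = -0.400 → a = ∂h/∂x = -0.001455
Back-substitute: b = ∂h/∂y = +0.01400.
Flow direction (−∇h) has components (+0.001455 E, -0.01400 N).
Azimuth = atan2(E, N) = atan2(+0.001455, -0.01400) = 174.1° ≈ 174°.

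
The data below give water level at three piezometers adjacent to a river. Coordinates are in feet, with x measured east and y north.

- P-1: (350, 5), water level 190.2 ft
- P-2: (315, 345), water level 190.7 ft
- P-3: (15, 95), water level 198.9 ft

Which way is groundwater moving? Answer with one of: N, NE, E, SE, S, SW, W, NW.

E

Three-point gradient (reference P-1): Δ to P-2 = (-35, 340, +0.5), Δ to P-3 = (-335, 90, +8.7).
∂h/∂x = -0.02630, ∂h/∂y = -0.001237 (det = 110750).
Flow = −∇h = (+0.02630 east, +0.001237 north), which points east.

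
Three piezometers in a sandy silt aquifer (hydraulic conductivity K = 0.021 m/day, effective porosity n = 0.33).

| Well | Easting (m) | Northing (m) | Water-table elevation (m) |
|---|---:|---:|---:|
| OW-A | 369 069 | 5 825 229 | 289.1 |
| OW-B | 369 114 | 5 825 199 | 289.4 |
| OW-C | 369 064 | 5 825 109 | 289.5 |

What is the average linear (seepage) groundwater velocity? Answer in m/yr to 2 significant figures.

0.13 m/yr

Three-point gradient (reference OW-A): Δ to OW-B = (45, -30, +0.3), Δ to OW-C = (-5, -120, +0.4).
∂h/∂x = +0.004324, ∂h/∂y = -0.003514 (det = -5550).
|∇h| = √(0.004324² + -0.003514²) = 0.005572
Seepage velocity v = K·i/n = 0.021 × 0.005572 / 0.33 = 0.0003546 m/day = 0.1295 m/yr.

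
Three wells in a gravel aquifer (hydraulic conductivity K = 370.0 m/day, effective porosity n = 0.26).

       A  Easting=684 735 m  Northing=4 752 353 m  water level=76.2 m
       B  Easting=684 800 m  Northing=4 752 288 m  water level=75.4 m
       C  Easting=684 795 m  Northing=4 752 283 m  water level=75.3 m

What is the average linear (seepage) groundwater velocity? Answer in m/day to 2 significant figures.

24 m/day

Differences from A: to B (Δx, Δy, Δh) = (65, -65, -0.8); to C = (60, -70, -0.9).
Determinant of the coordinate differences = 65·(-70) − 60·(-65) = -650.
∂h/∂x = [(-0.8)·(-70) − (-0.9)·(-65)] / -650 = +0.003846
∂h/∂y = [65·(-0.9) − 60·(-0.8)] / -650 = +0.01615
|∇h| = √(0.003846² + 0.01615²) = 0.0166
Seepage velocity v = K·i/n = 370.0 × 0.0166 / 0.26 = 23.62 m/day.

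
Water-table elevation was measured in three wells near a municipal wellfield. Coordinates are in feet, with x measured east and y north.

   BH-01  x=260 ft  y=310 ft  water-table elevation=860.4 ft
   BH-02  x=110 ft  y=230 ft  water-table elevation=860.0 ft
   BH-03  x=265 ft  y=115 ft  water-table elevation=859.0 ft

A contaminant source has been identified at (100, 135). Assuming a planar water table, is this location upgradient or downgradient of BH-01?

downgradient

Taking BH-01 as reference: BH-02−BH-01 = (-150, -80, -0.4); BH-03−BH-01 = (5, -195, -1.4).
Determinant of the coordinate differences = (-150)·(-195) − 5·(-80) = 29650.
∂h/∂x = [(-0.4)·(-195) − (-1.4)·(-80)] / 29650 = -0.001147
∂h/∂y = [(-150)·(-1.4) − 5·(-0.4)] / 29650 = +0.007150
Head at (100, 135) = 860.4 + (-0.001147)·(-160) + (+0.007150)·(-175) = 859.33 ft.
That is lower than the 860.4 ft at BH-01, so the point is downgradient.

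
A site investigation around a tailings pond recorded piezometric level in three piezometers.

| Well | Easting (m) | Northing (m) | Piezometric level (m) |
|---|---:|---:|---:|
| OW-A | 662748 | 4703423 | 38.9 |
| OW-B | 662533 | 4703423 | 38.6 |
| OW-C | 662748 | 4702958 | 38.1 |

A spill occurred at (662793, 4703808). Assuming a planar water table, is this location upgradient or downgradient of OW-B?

upgradient

∂h/∂x = (38.6 − 38.9) / (662533 − 662748) = +0.001395
∂h/∂y = (38.1 − 38.9) / (4702958 − 4703423) = +0.001720
Head at (662793, 4703808) = 38.9 + (+0.001395)·(45) + (+0.001720)·(385) = 39.63 m.
That is higher than the 38.6 m at OW-B, so the point is upgradient.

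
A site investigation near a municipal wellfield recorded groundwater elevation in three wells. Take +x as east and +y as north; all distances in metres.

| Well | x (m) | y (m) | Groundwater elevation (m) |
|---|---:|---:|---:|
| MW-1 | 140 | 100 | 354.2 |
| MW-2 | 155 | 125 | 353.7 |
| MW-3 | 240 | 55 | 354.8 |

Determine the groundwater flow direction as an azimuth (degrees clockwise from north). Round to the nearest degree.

Taking MW-1 as reference: MW-2−MW-1 = (15, 25, -0.5); MW-3−MW-1 = (100, -45, +0.6).
Solve a·Δx + b·Δy = Δh: det = 15·(-45) − 100·25 = -3175.
∂h/∂x = [(-0.5)·(-45) − (+0.6)·25] / -3175 = -0.002362
∂h/∂y = [15·(+0.6) − 100·(-0.5)] / -3175 = -0.01858
Flow direction (−∇h) has components (+0.002362 E, +0.01858 N).
Azimuth = atan2(E, N) = atan2(+0.002362, +0.01858) = 7.2° ≈ 007°.

007°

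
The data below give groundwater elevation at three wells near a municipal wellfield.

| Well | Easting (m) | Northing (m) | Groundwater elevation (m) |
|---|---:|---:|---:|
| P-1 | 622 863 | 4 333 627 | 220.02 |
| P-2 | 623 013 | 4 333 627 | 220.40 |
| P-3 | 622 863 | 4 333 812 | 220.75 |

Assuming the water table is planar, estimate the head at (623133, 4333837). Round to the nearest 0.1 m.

221.5 m

∂h/∂x = (220.40 − 220.02) / (623013 − 622863) = +0.002533
∂h/∂y = (220.75 − 220.02) / (4333812 − 4333627) = +0.003946
h(623133, 4333837) = 220.02 + (+0.002533)·(270) + (+0.003946)·(210) = 220.02 +0.684 +0.829 = 221.533 m.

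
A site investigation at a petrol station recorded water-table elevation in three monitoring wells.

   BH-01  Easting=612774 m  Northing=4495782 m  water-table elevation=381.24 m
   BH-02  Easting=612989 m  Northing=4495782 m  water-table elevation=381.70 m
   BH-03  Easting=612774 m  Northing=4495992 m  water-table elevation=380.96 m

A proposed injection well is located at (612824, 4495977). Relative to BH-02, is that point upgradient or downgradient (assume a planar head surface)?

∂h/∂x = (381.70 − 381.24) / (612989 − 612774) = +0.002140
∂h/∂y = (380.96 − 381.24) / (4495992 − 4495782) = -0.001333
Head at (612824, 4495977) = 381.24 + (+0.002140)·(50) + (-0.001333)·(195) = 381.09 m.
That is lower than the 381.70 m at BH-02, so the point is downgradient.

downgradient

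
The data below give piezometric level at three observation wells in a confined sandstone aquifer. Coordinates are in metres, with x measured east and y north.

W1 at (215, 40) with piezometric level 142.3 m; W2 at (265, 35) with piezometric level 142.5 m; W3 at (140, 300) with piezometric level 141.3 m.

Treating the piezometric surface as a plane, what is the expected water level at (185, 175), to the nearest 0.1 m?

141.8 m

Taking W1 as reference: W2−W1 = (50, -5, +0.2); W3−W1 = (-75, 260, -1.0).
Solve a·Δx + b·Δy = Δh: det = 50·260 − (-75)·(-5) = 12625.
∂h/∂x = [(+0.2)·260 − (-1.0)·(-5)] / 12625 = +0.003723
∂h/∂y = [50·(-1.0) − (-75)·(+0.2)] / 12625 = -0.002772
h(185, 175) = 142.3 + (+0.003723)·(-30) + (-0.002772)·(135) = 142.3 -0.112 -0.374 = 141.814 m.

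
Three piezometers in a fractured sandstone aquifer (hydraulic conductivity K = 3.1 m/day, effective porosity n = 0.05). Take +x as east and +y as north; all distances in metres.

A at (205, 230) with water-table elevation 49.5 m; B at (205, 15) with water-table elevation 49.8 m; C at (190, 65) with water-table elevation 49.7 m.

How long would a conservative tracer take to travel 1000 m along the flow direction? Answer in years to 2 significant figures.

Taking A as reference: B−A = (0, -215, +0.3); C−A = (-15, -165, +0.2).
Solve a·Δx + b·Δy = Δh: det = 0·(-165) − (-15)·(-215) = -3225.
∂h/∂x = [(+0.3)·(-165) − (+0.2)·(-215)] / -3225 = +0.002016
∂h/∂y = [0·(+0.2) − (-15)·(+0.3)] / -3225 = -0.001395
|∇h| = √(0.002016² + -0.001395²) = 0.002452
Seepage velocity v = K·i/n = 3.1 × 0.002452 / 0.05 = 0.152 m/day.
t = 1000 / 0.152 = 6579 days = 18 years.

18 years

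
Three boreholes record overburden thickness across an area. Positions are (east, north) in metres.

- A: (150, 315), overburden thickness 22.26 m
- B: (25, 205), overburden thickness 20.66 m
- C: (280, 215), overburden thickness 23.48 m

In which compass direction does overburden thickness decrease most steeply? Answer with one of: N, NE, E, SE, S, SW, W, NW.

W

Taking A as reference: B−A = (-125, -110, -1.60); C−A = (130, -100, +1.22).
Determinant of the coordinate differences = (-125)·(-100) − 130·(-110) = 26800.
∂d/∂x = [(-1.60)·(-100) − (+1.22)·(-110)] / 26800 = +0.01098
∂d/∂y = [(-125)·(+1.22) − 130·(-1.60)] / 26800 = +0.002071
Steepest decrease is along −∇f = (-0.01098 E, -0.002071 N) → west.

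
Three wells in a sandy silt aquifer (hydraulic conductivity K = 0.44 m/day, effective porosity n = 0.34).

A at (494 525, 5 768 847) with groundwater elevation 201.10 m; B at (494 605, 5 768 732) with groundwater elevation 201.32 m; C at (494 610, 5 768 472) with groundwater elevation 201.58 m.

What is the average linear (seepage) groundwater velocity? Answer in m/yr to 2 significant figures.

Differences from A: to B (Δx, Δy, Δh) = (80, -115, +0.22); to C = (85, -375, +0.48).
Determinant of the coordinate differences = 80·(-375) − 85·(-115) = -20225.
∂h/∂x = [(+0.22)·(-375) − (+0.48)·(-115)] / -20225 = +0.001350
∂h/∂y = [80·(+0.48) − 85·(+0.22)] / -20225 = -0.0009740
|∇h| = √(0.001350² + -0.0009740²) = 0.001665
Seepage velocity v = K·i/n = 0.44 × 0.001665 / 0.34 = 0.002155 m/day = 0.7871 m/yr.

0.79 m/yr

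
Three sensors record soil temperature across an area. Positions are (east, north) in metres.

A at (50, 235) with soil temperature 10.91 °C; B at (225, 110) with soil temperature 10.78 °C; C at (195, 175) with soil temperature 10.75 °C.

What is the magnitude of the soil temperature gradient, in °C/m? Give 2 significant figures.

With T = a·x + b·y + c and A as origin, the differences give:
  175·a + (-125)·b = -0.13
  145·a + (-60)·b = -0.16
Eliminate b (×(-60) and ×(-125), subtract): 7625·a = -12.200 → a = ∂T/∂x = -0.001600
Back-substitute: b = ∂T/∂y = -0.001200.
|∇f| = √(-0.001600² + -0.001200²) = 0.002 °C/m

0.0020 °C/m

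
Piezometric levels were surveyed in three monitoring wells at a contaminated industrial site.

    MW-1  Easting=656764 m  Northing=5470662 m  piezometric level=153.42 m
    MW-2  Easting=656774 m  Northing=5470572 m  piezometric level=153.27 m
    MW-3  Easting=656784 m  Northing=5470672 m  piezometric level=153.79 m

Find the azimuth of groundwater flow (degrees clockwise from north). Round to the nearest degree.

258°

Differences from MW-1: to MW-2 (Δx, Δy, Δh) = (10, -90, -0.15); to MW-3 = (20, 10, +0.37).
Determinant of the coordinate differences = 10·10 − 20·(-90) = 1900.
∂h/∂x = [(-0.15)·10 − (+0.37)·(-90)] / 1900 = +0.01674
∂h/∂y = [10·(+0.37) − 20·(-0.15)] / 1900 = +0.003526
Flow direction (−∇h) has components (-0.01674 E, -0.003526 N).
Azimuth = atan2(E, N) = atan2(-0.01674, -0.003526) = 258.1° ≈ 258°.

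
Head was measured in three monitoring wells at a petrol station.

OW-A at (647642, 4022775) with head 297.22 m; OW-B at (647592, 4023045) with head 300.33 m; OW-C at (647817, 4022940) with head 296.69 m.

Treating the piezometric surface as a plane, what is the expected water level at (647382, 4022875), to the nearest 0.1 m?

Differences from OW-A: to OW-B (Δx, Δy, Δh) = (-50, 270, +3.11); to OW-C = (175, 165, -0.53).
Solve a·Δx + b·Δy = Δh: det = (-50)·165 − 175·270 = -55500.
∂h/∂x = [(+3.11)·165 − (-0.53)·270] / -55500 = -0.01182
∂h/∂y = [(-50)·(-0.53) − 175·(+3.11)] / -55500 = +0.009329
h(647382, 4022875) = 297.22 + (-0.01182)·(-260) + (+0.009329)·(100) = 297.22 +3.074 +0.933 = 301.227 m.

301.2 m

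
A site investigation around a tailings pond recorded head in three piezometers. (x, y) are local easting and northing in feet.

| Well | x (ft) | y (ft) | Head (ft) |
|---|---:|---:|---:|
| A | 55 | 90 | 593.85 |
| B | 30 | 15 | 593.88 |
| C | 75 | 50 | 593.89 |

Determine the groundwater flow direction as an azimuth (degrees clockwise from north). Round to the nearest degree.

312°

Taking A as reference: B−A = (-25, -75, +0.03); C−A = (20, -40, +0.04).
Solve a·Δx + b·Δy = Δh: det = (-25)·(-40) − 20·(-75) = 2500.
∂h/∂x = [(+0.03)·(-40) − (+0.04)·(-75)] / 2500 = +0.0007200
∂h/∂y = [(-25)·(+0.04) − 20·(+0.03)] / 2500 = -0.0006400
Flow direction (−∇h) has components (-0.0007200 E, +0.0006400 N).
Azimuth = atan2(E, N) = atan2(-0.0007200, +0.0006400) = 311.6° ≈ 312°.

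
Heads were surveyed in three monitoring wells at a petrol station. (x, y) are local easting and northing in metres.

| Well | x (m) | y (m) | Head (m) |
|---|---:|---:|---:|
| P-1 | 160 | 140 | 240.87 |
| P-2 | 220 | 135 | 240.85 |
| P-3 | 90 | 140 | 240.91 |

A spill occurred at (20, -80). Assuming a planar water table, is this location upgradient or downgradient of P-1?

With h = a·x + b·y + c and P-1 as origin, the differences give:
  60·a + (-5)·b = -0.02
  (-70)·a + 0·b = +0.04
Eliminate b (×0 and ×(-5), subtract): -350·a = 0.200 → a = ∂h/∂x = -0.0005714
Back-substitute: b = ∂h/∂y = -0.002857.
Head at (20, -80) = 240.87 + (-0.0005714)·(-140) + (-0.002857)·(-220) = 241.58 m.
That is higher than the 240.87 m at P-1, so the point is upgradient.

upgradient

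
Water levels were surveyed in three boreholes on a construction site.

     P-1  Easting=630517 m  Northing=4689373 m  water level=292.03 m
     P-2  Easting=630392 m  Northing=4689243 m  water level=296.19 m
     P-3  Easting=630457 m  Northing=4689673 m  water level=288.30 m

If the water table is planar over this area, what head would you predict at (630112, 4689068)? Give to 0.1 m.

303.7 m

With h = a·x + b·y + c and P-1 as origin, the differences give:
  (-125)·a + (-130)·b = +4.16
  (-60)·a + 300·b = -3.73
Eliminate b (×300 and ×(-130), subtract): -45300·a = 763.100 → a = ∂h/∂x = -0.01685
Back-substitute: b = ∂h/∂y = -0.01580.
h(630112, 4689068) = 292.03 + (-0.01685)·(-405) + (-0.01580)·(-305) = 292.03 +6.822 +4.820 = 303.672 m.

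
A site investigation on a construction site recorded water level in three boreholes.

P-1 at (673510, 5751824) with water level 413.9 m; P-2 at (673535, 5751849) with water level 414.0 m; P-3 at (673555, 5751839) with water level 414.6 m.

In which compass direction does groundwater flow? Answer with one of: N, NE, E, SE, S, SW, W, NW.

Differences from P-1: to P-2 (Δx, Δy, Δh) = (25, 25, +0.1); to P-3 = (45, 15, +0.7).
Solve a·Δx + b·Δy = Δh: det = 25·15 − 45·25 = -750.
∂h/∂x = [(+0.1)·15 − (+0.7)·25] / -750 = +0.02133
∂h/∂y = [25·(+0.7) − 45·(+0.1)] / -750 = -0.01733
Flow = −∇h = (-0.02133 east, +0.01733 north), which points northwest.

NW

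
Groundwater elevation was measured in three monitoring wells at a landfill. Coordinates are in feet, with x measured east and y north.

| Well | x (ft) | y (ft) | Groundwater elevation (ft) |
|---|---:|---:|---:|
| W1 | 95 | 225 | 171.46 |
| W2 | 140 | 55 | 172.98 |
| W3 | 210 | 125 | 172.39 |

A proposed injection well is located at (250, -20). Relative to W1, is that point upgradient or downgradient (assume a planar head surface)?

Taking W1 as reference: W2−W1 = (45, -170, +1.52); W3−W1 = (115, -100, +0.93).
Determinant of the coordinate differences = 45·(-100) − 115·(-170) = 15050.
∂h/∂x = [(+1.52)·(-100) − (+0.93)·(-170)] / 15050 = +0.0004053
∂h/∂y = [45·(+0.93) − 115·(+1.52)] / 15050 = -0.008834
Head at (250, -20) = 171.46 + (+0.0004053)·(155) + (-0.008834)·(-245) = 173.69 ft.
That is higher than the 171.46 ft at W1, so the point is upgradient.

upgradient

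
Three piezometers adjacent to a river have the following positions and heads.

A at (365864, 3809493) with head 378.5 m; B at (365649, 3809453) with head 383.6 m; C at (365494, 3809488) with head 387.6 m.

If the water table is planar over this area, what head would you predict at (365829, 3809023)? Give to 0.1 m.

377.0 m

Differences from A: to B (Δx, Δy, Δh) = (-215, -40, +5.1); to C = (-370, -5, +9.1).
Determinant of the coordinate differences = (-215)·(-5) − (-370)·(-40) = -13725.
∂h/∂x = [(+5.1)·(-5) − (+9.1)·(-40)] / -13725 = -0.02466
∂h/∂y = [(-215)·(+9.1) − (-370)·(+5.1)] / -13725 = +0.005064
h(365829, 3809023) = 378.5 + (-0.02466)·(-35) + (+0.005064)·(-470) = 378.5 +0.863 -2.380 = 376.983 m.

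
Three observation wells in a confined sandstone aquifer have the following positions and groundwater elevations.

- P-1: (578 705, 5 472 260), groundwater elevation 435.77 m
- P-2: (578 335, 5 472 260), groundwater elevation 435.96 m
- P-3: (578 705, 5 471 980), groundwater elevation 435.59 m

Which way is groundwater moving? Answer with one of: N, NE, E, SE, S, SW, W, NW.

SE

∂h/∂x = (435.96 − 435.77) / (578335 − 578705) = -0.0005135
∂h/∂y = (435.59 − 435.77) / (5471980 − 5472260) = +0.0006429
Flow = −∇h = (+0.0005135 east, -0.0006429 north), which points southeast.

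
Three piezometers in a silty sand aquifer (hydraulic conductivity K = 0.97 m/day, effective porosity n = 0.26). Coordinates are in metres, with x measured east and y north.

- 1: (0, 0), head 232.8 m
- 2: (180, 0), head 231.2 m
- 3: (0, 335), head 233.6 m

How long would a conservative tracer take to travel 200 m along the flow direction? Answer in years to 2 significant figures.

16 years

∂h/∂x = (231.2 − 232.8) / (180 − 0) = -0.008889
∂h/∂y = (233.6 − 232.8) / (335 − 0) = +0.002388
|∇h| = √(-0.008889² + 0.002388²) = 0.009204
Seepage velocity v = K·i/n = 0.97 × 0.009204 / 0.26 = 0.03434 m/day.
t = 200 / 0.03434 = 5824 days = 15.9 years.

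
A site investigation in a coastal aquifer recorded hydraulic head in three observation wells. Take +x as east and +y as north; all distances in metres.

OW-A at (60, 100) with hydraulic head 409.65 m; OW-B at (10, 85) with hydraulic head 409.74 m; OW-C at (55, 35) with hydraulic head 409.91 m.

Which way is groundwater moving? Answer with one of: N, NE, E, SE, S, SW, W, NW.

Three-point gradient (reference OW-A): Δ to OW-B = (-50, -15, +0.09), Δ to OW-C = (-5, -65, +0.26).
∂h/∂x = -0.0006142, ∂h/∂y = -0.003953 (det = 3175).
Flow = −∇h = (+0.0006142 east, +0.003953 north), which points north.

N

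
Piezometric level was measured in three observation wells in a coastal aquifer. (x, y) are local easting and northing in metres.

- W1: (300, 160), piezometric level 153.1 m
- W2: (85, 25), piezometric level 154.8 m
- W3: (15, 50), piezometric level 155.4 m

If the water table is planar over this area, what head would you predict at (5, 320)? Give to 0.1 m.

Differences from W1: to W2 (Δx, Δy, Δh) = (-215, -135, +1.7); to W3 = (-285, -110, +2.3).
Solve a·Δx + b·Δy = Δh: det = (-215)·(-110) − (-285)·(-135) = -14825.
∂h/∂x = [(+1.7)·(-110) − (+2.3)·(-135)] / -14825 = -0.008331
∂h/∂y = [(-215)·(+2.3) − (-285)·(+1.7)] / -14825 = +0.0006745
h(5, 320) = 153.1 + (-0.008331)·(-295) + (+0.0006745)·(160) = 153.1 +2.458 +0.108 = 155.665 m.

155.7 m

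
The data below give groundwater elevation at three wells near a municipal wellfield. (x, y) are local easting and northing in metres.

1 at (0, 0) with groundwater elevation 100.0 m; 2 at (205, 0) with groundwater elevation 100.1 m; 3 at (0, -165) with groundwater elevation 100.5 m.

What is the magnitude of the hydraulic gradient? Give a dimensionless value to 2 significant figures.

0.0031

∂h/∂x = (100.1 − 100.0) / (205 − 0) = +0.0004878
∂h/∂y = (100.5 − 100.0) / (-165 − 0) = -0.003030
|∇h| = √(0.0004878² + -0.003030²) = 0.003069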